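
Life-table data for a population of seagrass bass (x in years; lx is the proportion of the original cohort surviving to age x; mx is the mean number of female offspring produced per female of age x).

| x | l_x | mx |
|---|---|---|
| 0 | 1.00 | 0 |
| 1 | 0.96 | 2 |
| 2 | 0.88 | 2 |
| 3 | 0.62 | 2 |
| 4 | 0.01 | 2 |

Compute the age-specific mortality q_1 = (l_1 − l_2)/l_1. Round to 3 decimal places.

q_1 = (l_1 − l_2) / l_1 = (0.96 − 0.88) / 0.96
     = 0.08 / 0.96 = 0.083333… → 0.083

0.083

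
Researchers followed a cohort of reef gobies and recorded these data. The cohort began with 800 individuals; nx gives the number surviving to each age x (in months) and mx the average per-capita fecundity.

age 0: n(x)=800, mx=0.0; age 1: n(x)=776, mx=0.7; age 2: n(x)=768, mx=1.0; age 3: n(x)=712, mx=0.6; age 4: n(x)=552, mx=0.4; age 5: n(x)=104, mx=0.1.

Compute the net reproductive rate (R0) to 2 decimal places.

2.46

lx = nx/n0 = nx/800: 1, 0.97, 0.96, 0.89, 0.69, 0.13
lx·mx by age: 0, 0.679, 0.96, 0.534, 0.276, 0.013
R0 = Σ lx·mx = 2.462 → 2.46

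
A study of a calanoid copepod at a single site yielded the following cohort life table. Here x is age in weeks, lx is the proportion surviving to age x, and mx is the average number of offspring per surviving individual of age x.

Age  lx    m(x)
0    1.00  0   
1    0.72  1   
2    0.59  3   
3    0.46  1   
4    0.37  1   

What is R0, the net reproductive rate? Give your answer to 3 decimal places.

lx·mx by age: 0, 0.72, 1.77, 0.46, 0.37
R0 = Σ lx·mx = 3.32 → 3.320

3.320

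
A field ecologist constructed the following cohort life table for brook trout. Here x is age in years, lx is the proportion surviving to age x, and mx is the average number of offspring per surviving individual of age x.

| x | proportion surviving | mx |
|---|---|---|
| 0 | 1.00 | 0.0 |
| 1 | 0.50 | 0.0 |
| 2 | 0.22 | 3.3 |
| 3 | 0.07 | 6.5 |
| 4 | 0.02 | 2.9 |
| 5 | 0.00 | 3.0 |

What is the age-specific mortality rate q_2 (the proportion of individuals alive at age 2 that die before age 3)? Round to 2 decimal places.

q_2 = (l_2 − l_3) / l_2 = (0.22 − 0.07) / 0.22
     = 0.15 / 0.22 = 0.681818… → 0.68

0.68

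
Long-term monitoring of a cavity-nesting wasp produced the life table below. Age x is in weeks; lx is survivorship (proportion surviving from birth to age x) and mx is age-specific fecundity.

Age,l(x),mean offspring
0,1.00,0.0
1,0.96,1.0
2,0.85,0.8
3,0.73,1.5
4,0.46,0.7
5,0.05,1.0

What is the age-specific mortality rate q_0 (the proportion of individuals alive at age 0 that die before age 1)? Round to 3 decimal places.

q_0 = (l_0 − l_1) / l_0 = (1 − 0.96) / 1
     = 0.04 / 1 = 0.04 → 0.040

0.040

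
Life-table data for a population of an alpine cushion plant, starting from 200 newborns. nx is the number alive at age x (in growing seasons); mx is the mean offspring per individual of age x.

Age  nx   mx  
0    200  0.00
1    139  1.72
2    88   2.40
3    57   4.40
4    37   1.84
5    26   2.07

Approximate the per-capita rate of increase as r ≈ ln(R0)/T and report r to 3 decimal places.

0.595

lx = nx/n0 = nx/200: 1, 0.695, 0.44, 0.285, 0.185, 0.13
R0 = Σ lx·mx = 0 + 1.1954 + 1.056 + 1.254 + 0.3404 + 0.2691 = 4.1149
Σ x·lx·mx = 9.7765; T = 9.7765/4.1149 = 2.37588…
r ≈ ln(R0)/T = ln(4.1149)/2.37588… = 0.59541… → 0.595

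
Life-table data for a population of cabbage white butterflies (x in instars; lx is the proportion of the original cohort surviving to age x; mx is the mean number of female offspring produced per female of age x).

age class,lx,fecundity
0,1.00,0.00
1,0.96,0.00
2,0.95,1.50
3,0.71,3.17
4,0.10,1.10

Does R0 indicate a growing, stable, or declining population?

growing

R0 = Σ lx·mx = 0 + 0 + 1.425 + 2.2507 + 0.11 = 3.7857
R0 > 1, so the population is growing.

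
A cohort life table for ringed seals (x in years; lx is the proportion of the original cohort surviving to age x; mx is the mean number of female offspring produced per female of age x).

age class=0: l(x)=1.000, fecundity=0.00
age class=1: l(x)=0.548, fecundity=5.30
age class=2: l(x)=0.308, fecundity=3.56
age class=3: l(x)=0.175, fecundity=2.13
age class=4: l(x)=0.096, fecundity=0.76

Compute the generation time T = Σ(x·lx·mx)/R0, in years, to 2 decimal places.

1.46

lx·mx: 0, 2.9044, 1.09648, 0.37275, 0.07296 → R0 = 4.44659
x·lx·mx: 0, 2.9044, 2.19296, 1.11825, 0.29184 → Σ = 6.50745
T = 6.50745 / 4.44659 = 1.46347… → 1.46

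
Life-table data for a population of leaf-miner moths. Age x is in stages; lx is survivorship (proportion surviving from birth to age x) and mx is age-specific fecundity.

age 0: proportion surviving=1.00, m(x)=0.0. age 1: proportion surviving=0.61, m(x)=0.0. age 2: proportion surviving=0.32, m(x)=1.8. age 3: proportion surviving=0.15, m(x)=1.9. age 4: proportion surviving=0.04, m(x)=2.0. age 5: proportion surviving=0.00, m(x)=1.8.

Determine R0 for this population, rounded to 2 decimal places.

lx·mx by age: 0, 0, 0.576, 0.285, 0.08, 0
R0 = Σ lx·mx = 0.941 → 0.94

0.94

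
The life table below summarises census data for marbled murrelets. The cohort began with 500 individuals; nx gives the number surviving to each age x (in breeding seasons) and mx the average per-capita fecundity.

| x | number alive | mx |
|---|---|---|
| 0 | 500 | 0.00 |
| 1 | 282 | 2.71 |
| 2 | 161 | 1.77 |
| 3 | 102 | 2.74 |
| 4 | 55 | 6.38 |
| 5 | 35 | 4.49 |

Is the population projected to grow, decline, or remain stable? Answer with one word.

lx = nx/n0 = nx/500: 1, 0.564, 0.322, 0.204, 0.11, 0.07
R0 = Σ lx·mx = 0 + 1.52844 + 0.56994 + 0.55896 + 0.7018 + 0.3143 = 3.67344
R0 > 1, so the population is growing.

growing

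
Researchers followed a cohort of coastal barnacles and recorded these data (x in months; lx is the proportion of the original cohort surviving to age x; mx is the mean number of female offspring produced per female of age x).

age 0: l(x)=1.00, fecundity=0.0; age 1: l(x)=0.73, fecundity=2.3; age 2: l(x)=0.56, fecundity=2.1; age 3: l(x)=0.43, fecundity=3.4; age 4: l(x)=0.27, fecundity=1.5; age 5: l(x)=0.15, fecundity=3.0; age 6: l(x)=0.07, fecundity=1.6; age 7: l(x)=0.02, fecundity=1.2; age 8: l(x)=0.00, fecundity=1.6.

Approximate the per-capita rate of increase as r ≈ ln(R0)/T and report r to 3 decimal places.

R0 = Σ lx·mx = 0 + 1.679 + 1.176 + 1.462 + 0.405 + 0.45 + 0.112 + 0.024 + 0 = 5.308
Σ x·lx·mx = 13.127; T = 13.127/5.308 = 2.47306…
r ≈ ln(R0)/T = ln(5.308)/2.47306… = 0.67496… → 0.675

0.675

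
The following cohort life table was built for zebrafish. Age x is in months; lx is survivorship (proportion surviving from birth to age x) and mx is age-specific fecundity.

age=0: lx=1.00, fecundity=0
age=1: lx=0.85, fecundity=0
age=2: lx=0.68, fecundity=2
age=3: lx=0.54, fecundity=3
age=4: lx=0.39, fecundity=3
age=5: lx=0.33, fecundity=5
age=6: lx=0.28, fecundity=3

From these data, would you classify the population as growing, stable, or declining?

growing

R0 = Σ lx·mx = 0 + 0 + 1.36 + 1.62 + 1.17 + 1.65 + 0.84 = 6.64
R0 > 1, so the population is growing.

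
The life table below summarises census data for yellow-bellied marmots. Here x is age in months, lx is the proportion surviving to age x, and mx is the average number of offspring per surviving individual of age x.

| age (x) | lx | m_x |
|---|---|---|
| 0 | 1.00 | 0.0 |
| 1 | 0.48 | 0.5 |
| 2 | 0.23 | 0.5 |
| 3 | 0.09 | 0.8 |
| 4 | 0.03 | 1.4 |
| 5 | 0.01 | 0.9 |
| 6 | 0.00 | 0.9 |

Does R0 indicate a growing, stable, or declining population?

declining

R0 = Σ lx·mx = 0 + 0.24 + 0.115 + 0.072 + 0.042 + 0.009 + 0 = 0.478
R0 < 1, so the population is declining.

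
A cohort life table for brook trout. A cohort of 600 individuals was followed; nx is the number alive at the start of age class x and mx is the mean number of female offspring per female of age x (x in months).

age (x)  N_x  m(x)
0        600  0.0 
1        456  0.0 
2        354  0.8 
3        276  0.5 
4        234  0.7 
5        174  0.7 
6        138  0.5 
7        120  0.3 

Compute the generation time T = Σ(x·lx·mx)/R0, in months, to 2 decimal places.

lx = nx/n0 = nx/600: 1, 0.76, 0.59, 0.46, 0.39, 0.29, 0.23, 0.2
lx·mx: 0, 0, 0.472, 0.23, 0.273, 0.203, 0.115, 0.06 → R0 = 1.353
x·lx·mx: 0, 0, 0.944, 0.69, 1.092, 1.015, 0.69, 0.42 → Σ = 4.851
T = 4.851 / 1.353 = 3.585366… → 3.59

3.59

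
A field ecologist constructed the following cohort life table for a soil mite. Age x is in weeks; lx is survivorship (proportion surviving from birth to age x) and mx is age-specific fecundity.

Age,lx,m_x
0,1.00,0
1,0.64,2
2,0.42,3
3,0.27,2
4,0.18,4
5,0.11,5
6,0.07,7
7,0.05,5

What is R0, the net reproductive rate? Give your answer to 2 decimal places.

lx·mx by age: 0, 1.28, 1.26, 0.54, 0.72, 0.55, 0.49, 0.25
R0 = Σ lx·mx = 5.09 → 5.09

5.09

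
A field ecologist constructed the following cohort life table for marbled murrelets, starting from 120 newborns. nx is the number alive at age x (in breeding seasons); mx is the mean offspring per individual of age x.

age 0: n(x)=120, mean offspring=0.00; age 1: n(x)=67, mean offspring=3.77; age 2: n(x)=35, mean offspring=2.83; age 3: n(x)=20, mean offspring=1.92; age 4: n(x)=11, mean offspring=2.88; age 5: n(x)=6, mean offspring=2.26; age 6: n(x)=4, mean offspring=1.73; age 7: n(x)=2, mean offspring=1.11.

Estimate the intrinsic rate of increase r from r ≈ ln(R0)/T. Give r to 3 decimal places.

lx = nx/n0 = nx/120: 1, 0.55833…, 0.29167…, 0.16667…, 0.09167…, 0.05, 0.03333…, 0.01667…
R0 = Σ lx·mx = 0 + 2.10492… + 0.82542… + 0.32… + 0.264… + 0.113 + 0.05767… + 0.0185… = 3.7035…
Σ x·lx·mx = 6.81225…; T = 6.81225…/3.7035… = 1.83941…
r ≈ ln(R0)/T = ln(3.7035…)/1.83941… = 0.71179… → 0.712

0.712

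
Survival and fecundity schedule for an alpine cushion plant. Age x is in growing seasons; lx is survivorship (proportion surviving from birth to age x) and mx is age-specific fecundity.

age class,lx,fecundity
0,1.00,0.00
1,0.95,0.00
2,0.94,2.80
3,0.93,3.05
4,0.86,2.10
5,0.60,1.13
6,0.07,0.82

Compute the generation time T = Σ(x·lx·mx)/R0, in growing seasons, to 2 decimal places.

lx·mx: 0, 0, 2.632, 2.8365, 1.806, 0.678, 0.0574 → R0 = 8.0099
x·lx·mx: 0, 0, 5.264, 8.5095, 7.224, 3.39, 0.3444 → Σ = 24.7319
T = 24.7319 / 8.0099 = 3.087667… → 3.09

3.09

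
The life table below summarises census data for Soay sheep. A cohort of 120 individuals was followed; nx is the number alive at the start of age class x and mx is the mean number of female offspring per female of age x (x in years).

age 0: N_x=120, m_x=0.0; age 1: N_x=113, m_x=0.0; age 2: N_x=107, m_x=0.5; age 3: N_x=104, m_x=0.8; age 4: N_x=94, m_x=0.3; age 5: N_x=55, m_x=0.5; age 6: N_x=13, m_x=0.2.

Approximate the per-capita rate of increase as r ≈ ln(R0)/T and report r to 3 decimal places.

0.152

lx = nx/n0 = nx/120: 1, 0.94167…, 0.89167…, 0.86667…, 0.78333…, 0.45833…, 0.10833…
R0 = Σ lx·mx = 0 + 0 + 0.44583… + 0.69333… + 0.235… + 0.22917… + 0.02167… = 1.625…
Σ x·lx·mx = 5.1875…; T = 5.1875…/1.625… = 3.19231…
r ≈ ln(R0)/T = ln(1.625…)/3.19231… = 0.15209… → 0.152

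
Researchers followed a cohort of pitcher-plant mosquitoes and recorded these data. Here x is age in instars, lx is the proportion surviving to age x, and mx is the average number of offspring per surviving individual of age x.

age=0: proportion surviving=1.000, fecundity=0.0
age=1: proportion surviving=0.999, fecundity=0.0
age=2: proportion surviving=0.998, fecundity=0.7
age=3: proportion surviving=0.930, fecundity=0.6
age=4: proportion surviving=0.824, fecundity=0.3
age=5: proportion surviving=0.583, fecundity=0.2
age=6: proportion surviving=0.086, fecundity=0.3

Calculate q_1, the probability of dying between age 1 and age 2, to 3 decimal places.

0.001

q_1 = (l_1 − l_2) / l_1 = (0.999 − 0.998) / 0.999
     = 0.001 / 0.999 = 0.001001… → 0.001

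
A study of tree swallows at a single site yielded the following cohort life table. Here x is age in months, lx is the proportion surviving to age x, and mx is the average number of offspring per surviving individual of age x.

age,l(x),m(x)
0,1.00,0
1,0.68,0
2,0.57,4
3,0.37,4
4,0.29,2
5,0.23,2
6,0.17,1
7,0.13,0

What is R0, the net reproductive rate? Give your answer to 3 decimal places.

lx·mx by age: 0, 0, 2.28, 1.48, 0.58, 0.46, 0.17, 0
R0 = Σ lx·mx = 4.97 → 4.970

4.970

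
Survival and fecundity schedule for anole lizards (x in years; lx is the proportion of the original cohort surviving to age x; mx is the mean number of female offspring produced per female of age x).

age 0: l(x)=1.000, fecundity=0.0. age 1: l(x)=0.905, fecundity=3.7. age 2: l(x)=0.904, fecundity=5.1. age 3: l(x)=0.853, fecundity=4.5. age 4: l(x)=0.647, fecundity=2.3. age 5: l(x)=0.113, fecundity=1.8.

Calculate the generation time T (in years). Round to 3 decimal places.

lx·mx: 0, 3.3485, 4.6104, 3.8385, 1.4881, 0.2034 → R0 = 13.4889
x·lx·mx: 0, 3.3485, 9.2208, 11.5155, 5.9524, 1.017 → Σ = 31.0542
T = 31.0542 / 13.4889 = 2.302204… → 2.302

2.302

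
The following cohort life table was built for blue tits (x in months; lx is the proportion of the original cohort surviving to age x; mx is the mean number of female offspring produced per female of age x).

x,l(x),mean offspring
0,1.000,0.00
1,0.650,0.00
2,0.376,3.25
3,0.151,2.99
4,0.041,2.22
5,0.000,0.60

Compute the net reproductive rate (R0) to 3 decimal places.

lx·mx by age: 0, 0, 1.222, 0.45149, 0.09102, 0
R0 = Σ lx·mx = 1.76451 → 1.765

1.765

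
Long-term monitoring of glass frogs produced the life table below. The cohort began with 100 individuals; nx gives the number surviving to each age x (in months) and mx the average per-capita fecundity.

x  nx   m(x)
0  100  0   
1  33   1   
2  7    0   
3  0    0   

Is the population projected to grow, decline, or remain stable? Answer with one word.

lx = nx/n0 = nx/100: 1, 0.33, 0.07, 0
R0 = Σ lx·mx = 0 + 0.33 + 0 + 0 = 0.33
R0 < 1, so the population is declining.

declining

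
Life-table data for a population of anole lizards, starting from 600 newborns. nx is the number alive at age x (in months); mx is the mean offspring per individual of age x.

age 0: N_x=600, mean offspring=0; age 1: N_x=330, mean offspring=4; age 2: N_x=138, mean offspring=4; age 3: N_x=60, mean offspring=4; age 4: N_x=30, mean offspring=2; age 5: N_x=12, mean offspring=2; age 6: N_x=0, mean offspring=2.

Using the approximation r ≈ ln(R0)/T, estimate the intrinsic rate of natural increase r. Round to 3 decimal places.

0.813

lx = nx/n0 = nx/600: 1, 0.55, 0.23, 0.1, 0.05, 0.02, 0
R0 = Σ lx·mx = 0 + 2.2 + 0.92 + 0.4 + 0.1 + 0.04 + 0 = 3.66
Σ x·lx·mx = 5.84; T = 5.84/3.66 = 1.59563…
r ≈ ln(R0)/T = ln(3.66)/1.59563… = 0.81314… → 0.813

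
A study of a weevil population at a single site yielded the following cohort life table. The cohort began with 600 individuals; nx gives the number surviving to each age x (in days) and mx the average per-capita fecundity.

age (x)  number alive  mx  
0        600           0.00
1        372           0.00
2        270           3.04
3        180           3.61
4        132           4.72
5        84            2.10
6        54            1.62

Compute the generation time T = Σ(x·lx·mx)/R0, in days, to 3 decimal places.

lx = nx/n0 = nx/600: 1, 0.62, 0.45, 0.3, 0.22, 0.14, 0.09
lx·mx: 0, 0, 1.368, 1.083, 1.0384, 0.294, 0.1458 → R0 = 3.9292
x·lx·mx: 0, 0, 2.736, 3.249, 4.1536, 1.47, 0.8748 → Σ = 12.4834
T = 12.4834 / 3.9292 = 3.177084… → 3.177

3.177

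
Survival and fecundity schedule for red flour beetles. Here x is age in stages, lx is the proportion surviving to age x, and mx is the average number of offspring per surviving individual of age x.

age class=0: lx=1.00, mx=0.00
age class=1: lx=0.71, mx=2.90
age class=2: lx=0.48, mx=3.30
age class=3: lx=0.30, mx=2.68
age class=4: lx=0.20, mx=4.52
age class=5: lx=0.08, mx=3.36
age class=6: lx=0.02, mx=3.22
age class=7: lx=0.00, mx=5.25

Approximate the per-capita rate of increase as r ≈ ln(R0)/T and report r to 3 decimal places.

0.761

R0 = Σ lx·mx = 0 + 2.059 + 1.584 + 0.804 + 0.904 + 0.2688 + 0.0644 + 0 = 5.6842
Σ x·lx·mx = 12.9854; T = 12.9854/5.6842 = 2.28447…
r ≈ ln(R0)/T = ln(5.6842)/2.28447… = 0.76065… → 0.761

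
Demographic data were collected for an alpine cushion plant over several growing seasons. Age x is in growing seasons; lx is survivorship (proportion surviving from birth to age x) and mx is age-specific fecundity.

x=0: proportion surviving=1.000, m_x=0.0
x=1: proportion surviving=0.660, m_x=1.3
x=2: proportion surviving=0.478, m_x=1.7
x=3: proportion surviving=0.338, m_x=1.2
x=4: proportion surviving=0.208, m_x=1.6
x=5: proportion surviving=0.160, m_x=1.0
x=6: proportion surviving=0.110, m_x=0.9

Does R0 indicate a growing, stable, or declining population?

growing

R0 = Σ lx·mx = 0 + 0.858 + 0.8126 + 0.4056 + 0.3328 + 0.16 + 0.099 = 2.668
R0 > 1, so the population is growing.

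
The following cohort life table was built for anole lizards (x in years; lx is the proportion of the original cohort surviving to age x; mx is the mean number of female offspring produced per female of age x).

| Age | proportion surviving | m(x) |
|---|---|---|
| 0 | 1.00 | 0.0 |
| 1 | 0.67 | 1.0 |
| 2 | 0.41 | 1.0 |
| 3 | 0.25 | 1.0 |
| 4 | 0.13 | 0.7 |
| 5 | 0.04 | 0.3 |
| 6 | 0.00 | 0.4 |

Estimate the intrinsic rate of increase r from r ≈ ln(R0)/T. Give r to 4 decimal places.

R0 = Σ lx·mx = 0 + 0.67 + 0.41 + 0.25 + 0.091 + 0.012 + 0 = 1.433
Σ x·lx·mx = 2.664; T = 2.664/1.433 = 1.85904…
r ≈ ln(R0)/T = ln(1.433)/1.85904… = 0.193525… → 0.1935

0.1935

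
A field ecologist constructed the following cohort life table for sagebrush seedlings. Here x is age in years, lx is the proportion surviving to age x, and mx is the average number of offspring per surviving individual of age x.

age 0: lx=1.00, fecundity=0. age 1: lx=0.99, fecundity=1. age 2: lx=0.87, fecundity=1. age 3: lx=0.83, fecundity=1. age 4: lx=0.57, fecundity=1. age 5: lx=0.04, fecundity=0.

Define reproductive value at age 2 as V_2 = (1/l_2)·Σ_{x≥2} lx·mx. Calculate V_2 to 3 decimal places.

2.609

lx·mx for x ≥ 2: 0.87, 0.83, 0.57, 0 → sum = 2.27
V_2 = 2.27 / l_2 = 2.27 / 0.87 = 2.609195… → 2.609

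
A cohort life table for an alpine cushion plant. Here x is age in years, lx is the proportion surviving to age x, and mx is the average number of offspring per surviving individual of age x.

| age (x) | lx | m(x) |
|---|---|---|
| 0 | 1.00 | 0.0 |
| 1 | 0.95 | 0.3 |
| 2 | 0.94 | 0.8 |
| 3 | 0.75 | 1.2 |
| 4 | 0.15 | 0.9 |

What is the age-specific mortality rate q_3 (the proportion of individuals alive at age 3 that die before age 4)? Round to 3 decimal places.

q_3 = (l_3 − l_4) / l_3 = (0.75 − 0.15) / 0.75
     = 0.6 / 0.75 = 0.8 → 0.800

0.800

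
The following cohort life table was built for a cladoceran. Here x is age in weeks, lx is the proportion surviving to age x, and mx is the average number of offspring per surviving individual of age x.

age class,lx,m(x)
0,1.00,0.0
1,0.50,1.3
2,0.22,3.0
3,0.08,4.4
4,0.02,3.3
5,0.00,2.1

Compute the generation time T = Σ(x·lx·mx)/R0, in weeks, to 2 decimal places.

1.90

lx·mx: 0, 0.65, 0.66, 0.352, 0.066, 0 → R0 = 1.728
x·lx·mx: 0, 0.65, 1.32, 1.056, 0.264, 0 → Σ = 3.29
T = 3.29 / 1.728 = 1.903935… → 1.90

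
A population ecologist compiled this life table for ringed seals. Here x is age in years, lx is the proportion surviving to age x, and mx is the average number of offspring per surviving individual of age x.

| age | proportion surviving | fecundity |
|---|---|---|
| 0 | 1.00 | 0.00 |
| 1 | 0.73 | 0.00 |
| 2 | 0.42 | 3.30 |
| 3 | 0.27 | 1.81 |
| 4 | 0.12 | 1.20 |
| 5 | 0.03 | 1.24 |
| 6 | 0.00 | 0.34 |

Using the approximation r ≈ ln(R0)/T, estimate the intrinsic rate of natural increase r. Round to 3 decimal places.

R0 = Σ lx·mx = 0 + 0 + 1.386 + 0.4887 + 0.144 + 0.0372 + 0 = 2.0559
Σ x·lx·mx = 5.0001; T = 5.0001/2.0559 = 2.43207…
r ≈ ln(R0)/T = ln(2.0559)/2.43207… = 0.29634… → 0.296

0.296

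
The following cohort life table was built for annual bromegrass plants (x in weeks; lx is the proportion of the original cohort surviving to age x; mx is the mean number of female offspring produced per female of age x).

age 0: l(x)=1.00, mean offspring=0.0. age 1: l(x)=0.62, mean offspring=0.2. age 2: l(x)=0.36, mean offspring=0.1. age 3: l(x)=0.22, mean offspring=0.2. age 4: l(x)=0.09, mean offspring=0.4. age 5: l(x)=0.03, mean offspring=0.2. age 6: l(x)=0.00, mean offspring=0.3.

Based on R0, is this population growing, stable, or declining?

R0 = Σ lx·mx = 0 + 0.124 + 0.036 + 0.044 + 0.036 + 0.006 + 0 = 0.246
R0 < 1, so the population is declining.

declining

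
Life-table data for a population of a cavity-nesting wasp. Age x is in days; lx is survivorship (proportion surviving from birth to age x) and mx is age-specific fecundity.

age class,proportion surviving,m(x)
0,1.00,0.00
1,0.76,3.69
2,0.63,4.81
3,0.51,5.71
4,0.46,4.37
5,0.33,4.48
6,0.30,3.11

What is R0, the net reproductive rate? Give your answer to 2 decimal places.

13.17

lx·mx by age: 0, 2.8044, 3.0303, 2.9121, 2.0102, 1.4784, 0.933
R0 = Σ lx·mx = 13.1684 → 13.17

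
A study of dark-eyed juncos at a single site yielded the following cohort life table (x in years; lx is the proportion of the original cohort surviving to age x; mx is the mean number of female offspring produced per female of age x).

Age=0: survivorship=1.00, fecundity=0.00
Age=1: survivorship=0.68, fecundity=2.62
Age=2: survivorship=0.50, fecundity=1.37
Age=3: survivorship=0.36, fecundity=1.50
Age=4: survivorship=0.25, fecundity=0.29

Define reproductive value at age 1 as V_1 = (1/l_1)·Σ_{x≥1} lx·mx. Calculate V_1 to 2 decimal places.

lx·mx for x ≥ 1: 1.7816, 0.685, 0.54, 0.0725 → sum = 3.0791
V_1 = 3.0791 / l_1 = 3.0791 / 0.68 = 4.528088… → 4.53

4.53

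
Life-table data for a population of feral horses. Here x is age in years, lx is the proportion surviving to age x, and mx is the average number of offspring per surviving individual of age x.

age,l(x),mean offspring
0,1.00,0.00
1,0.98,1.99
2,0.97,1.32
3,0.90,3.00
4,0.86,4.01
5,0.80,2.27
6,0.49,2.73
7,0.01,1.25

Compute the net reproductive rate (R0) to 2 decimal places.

lx·mx by age: 0, 1.9502, 1.2804, 2.7, 3.4486, 1.816, 1.3377, 0.0125
R0 = Σ lx·mx = 12.5454 → 12.55

12.55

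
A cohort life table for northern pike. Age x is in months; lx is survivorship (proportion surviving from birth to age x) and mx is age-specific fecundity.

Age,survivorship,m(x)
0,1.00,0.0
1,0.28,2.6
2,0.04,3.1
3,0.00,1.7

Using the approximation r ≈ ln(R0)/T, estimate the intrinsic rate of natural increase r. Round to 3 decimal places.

-0.140

R0 = Σ lx·mx = 0 + 0.728 + 0.124 + 0 = 0.852
Σ x·lx·mx = 0.976; T = 0.976/0.852 = 1.14554…
r ≈ ln(R0)/T = ln(0.852)/1.14554… = -0.13982… → -0.140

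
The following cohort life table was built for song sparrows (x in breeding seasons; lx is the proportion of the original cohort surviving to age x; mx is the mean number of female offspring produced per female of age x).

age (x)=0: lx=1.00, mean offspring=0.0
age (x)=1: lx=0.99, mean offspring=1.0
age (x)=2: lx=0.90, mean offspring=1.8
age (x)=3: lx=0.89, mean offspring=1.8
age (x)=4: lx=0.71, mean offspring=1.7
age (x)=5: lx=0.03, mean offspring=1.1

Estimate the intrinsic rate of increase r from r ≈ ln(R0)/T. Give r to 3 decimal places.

0.659

R0 = Σ lx·mx = 0 + 0.99 + 1.62 + 1.602 + 1.207 + 0.033 = 5.452
Σ x·lx·mx = 14.029; T = 14.029/5.452 = 2.57318…
r ≈ ln(R0)/T = ln(5.452)/2.57318… = 0.6591… → 0.659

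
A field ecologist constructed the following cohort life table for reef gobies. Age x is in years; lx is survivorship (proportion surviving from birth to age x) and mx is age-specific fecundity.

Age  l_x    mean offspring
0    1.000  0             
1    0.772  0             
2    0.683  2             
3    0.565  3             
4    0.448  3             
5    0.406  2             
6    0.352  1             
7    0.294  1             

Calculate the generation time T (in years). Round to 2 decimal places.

3.65

lx·mx: 0, 0, 1.366, 1.695, 1.344, 0.812, 0.352, 0.294 → R0 = 5.863
x·lx·mx: 0, 0, 2.732, 5.085, 5.376, 4.06, 2.112, 2.058 → Σ = 21.423
T = 21.423 / 5.863 = 3.653931… → 3.65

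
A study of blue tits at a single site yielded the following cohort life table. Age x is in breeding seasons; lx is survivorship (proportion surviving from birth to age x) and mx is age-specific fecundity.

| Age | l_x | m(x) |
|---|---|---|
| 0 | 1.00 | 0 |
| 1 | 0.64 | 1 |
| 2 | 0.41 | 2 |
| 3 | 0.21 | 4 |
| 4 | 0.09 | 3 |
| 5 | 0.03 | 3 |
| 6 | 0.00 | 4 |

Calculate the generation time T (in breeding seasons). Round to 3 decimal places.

lx·mx: 0, 0.64, 0.82, 0.84, 0.27, 0.09, 0 → R0 = 2.66
x·lx·mx: 0, 0.64, 1.64, 2.52, 1.08, 0.45, 0 → Σ = 6.33
T = 6.33 / 2.66 = 2.379699… → 2.380

2.380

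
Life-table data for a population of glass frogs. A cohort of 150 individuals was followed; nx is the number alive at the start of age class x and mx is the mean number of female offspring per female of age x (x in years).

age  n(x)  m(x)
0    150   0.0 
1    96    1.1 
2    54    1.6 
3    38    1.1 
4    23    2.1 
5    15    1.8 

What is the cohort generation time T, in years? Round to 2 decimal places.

lx = nx/n0 = nx/150: 1, 0.64, 0.36, 0.25333…, 0.15333…, 0.1
lx·mx: 0, 0.704, 0.576, 0.278667…, 0.322…, 0.18 → R0 = 2.060667…
x·lx·mx: 0, 0.704, 1.152, 0.836…, 1.288…, 0.9 → Σ = 4.88…
T = 4.88… / 2.060667… = 2.368166… → 2.37

2.37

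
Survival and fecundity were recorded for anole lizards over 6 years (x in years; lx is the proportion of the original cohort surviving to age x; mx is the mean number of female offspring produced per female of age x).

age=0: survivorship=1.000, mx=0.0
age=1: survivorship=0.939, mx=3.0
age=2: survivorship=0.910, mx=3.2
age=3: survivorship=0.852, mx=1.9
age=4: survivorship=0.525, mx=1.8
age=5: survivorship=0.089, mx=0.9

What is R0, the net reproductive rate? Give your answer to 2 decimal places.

8.37

lx·mx by age: 0, 2.817, 2.912, 1.6188, 0.945, 0.0801
R0 = Σ lx·mx = 8.3729 → 8.37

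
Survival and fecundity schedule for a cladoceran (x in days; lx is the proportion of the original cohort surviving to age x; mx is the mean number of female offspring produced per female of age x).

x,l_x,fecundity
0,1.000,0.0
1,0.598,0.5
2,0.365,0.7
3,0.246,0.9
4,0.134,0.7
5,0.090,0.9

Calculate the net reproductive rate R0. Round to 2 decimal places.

lx·mx by age: 0, 0.299, 0.2555, 0.2214, 0.0938, 0.081
R0 = Σ lx·mx = 0.9507 → 0.95

0.95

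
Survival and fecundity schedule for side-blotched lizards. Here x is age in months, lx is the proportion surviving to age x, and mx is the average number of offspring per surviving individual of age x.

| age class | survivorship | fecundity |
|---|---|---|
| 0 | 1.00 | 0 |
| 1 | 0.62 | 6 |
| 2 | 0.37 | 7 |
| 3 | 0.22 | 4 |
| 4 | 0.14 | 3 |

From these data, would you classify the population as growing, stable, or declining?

growing

R0 = Σ lx·mx = 0 + 3.72 + 2.59 + 0.88 + 0.42 = 7.61
R0 > 1, so the population is growing.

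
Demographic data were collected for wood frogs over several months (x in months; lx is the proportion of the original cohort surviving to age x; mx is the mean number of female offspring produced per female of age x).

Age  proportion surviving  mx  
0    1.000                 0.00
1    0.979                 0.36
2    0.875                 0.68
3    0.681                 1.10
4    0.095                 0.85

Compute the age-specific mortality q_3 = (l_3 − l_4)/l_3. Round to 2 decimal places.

0.86

q_3 = (l_3 − l_4) / l_3 = (0.681 − 0.095) / 0.681
     = 0.586 / 0.681 = 0.860499… → 0.86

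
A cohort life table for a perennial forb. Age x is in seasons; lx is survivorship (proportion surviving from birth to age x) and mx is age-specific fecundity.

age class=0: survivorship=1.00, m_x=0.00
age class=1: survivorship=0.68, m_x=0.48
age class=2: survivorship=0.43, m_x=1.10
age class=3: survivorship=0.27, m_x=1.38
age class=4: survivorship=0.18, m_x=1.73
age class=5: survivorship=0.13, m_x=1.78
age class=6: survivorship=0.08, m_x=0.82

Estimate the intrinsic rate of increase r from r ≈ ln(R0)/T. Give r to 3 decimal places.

0.198

R0 = Σ lx·mx = 0 + 0.3264 + 0.473 + 0.3726 + 0.3114 + 0.2314 + 0.0656 = 1.7804
Σ x·lx·mx = 5.1864; T = 5.1864/1.7804 = 2.91305…
r ≈ ln(R0)/T = ln(1.7804)/2.91305… = 0.19802… → 0.198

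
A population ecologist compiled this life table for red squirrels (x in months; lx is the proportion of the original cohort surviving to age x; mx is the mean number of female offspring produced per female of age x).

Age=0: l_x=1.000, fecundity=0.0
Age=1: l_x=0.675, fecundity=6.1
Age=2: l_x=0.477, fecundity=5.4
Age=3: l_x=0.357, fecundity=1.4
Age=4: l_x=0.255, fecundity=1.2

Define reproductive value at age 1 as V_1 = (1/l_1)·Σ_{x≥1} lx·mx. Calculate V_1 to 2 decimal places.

lx·mx for x ≥ 1: 4.1175, 2.5758, 0.4998, 0.306 → sum = 7.4991
V_1 = 7.4991 / l_1 = 7.4991 / 0.675 = 11.109778… → 11.11

11.11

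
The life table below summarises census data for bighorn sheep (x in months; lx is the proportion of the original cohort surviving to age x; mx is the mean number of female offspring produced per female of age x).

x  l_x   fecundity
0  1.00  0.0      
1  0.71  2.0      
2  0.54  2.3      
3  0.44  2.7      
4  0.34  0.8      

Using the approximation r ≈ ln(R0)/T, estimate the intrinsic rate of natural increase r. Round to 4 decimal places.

R0 = Σ lx·mx = 0 + 1.42 + 1.242 + 1.188 + 0.272 = 4.122
Σ x·lx·mx = 8.556; T = 8.556/4.122 = 2.07569…
r ≈ ln(R0)/T = ln(4.122)/2.07569… = 0.682345… → 0.6823

0.6823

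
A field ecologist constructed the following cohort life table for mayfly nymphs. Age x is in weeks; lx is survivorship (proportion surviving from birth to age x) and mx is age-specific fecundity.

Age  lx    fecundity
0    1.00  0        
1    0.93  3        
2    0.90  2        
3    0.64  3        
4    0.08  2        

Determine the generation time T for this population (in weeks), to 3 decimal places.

1.918

lx·mx: 0, 2.79, 1.8, 1.92, 0.16 → R0 = 6.67
x·lx·mx: 0, 2.79, 3.6, 5.76, 0.64 → Σ = 12.79
T = 12.79 / 6.67 = 1.917541… → 1.918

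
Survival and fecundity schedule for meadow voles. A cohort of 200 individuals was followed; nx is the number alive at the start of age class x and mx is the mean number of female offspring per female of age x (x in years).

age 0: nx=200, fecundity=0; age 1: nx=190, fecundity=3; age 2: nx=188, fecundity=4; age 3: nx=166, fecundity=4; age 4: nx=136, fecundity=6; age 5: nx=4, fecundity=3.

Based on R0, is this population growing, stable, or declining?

growing

lx = nx/n0 = nx/200: 1, 0.95, 0.94, 0.83, 0.68, 0.02
R0 = Σ lx·mx = 0 + 2.85 + 3.76 + 3.32 + 4.08 + 0.06 = 14.07
R0 > 1, so the population is growing.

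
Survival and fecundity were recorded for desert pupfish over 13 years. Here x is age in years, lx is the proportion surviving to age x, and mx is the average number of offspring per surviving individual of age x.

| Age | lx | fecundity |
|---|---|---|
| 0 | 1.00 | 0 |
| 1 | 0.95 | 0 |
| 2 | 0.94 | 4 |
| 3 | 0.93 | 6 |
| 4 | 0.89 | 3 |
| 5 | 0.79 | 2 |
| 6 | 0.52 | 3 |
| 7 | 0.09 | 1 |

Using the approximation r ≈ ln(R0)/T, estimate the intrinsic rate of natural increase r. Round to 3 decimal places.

0.786

R0 = Σ lx·mx = 0 + 0 + 3.76 + 5.58 + 2.67 + 1.58 + 1.56 + 0.09 = 15.24
Σ x·lx·mx = 52.83; T = 52.83/15.24 = 3.46654…
r ≈ ln(R0)/T = ln(15.24)/3.46654… = 0.78578… → 0.786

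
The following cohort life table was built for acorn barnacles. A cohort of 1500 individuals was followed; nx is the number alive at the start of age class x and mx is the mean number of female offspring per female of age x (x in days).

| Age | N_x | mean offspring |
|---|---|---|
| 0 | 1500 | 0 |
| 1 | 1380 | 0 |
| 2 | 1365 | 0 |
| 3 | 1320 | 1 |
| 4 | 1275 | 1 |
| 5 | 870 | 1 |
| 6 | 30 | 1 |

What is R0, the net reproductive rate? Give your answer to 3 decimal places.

lx = nx/n0 = nx/1500: 1, 0.92, 0.91, 0.88, 0.85, 0.58, 0.02
lx·mx by age: 0, 0, 0, 0.88, 0.85, 0.58, 0.02
R0 = Σ lx·mx = 2.33 → 2.330

2.330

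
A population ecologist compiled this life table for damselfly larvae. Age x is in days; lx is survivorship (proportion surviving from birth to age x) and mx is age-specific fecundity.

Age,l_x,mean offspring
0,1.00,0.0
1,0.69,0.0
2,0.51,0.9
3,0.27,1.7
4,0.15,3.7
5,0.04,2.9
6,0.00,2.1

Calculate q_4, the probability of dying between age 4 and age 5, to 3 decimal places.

0.733

q_4 = (l_4 − l_5) / l_4 = (0.15 − 0.04) / 0.15
     = 0.11 / 0.15 = 0.733333… → 0.733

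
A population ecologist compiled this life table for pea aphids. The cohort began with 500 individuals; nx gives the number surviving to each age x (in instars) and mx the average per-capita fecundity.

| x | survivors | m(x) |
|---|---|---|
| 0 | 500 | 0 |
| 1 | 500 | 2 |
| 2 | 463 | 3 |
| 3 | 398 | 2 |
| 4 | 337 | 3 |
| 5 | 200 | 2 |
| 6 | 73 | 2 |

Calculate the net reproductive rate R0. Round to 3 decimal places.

lx = nx/n0 = nx/500: 1, 1, 0.926, 0.796, 0.674, 0.4, 0.146
lx·mx by age: 0, 2, 2.778, 1.592, 2.022, 0.8, 0.292
R0 = Σ lx·mx = 9.484 → 9.484

9.484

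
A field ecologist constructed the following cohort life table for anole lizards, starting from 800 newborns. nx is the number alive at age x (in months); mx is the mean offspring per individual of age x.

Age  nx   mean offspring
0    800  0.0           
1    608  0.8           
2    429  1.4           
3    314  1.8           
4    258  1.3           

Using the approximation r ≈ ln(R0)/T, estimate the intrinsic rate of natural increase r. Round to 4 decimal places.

lx = nx/n0 = nx/800: 1, 0.76, 0.53625, 0.3925, 0.3225
R0 = Σ lx·mx = 0 + 0.608 + 0.75075… + 0.7065 + 0.41925 = 2.4845
Σ x·lx·mx = 5.906; T = 5.906/2.4845 = 2.37714…
r ≈ ln(R0)/T = ln(2.4845)/2.37714… = 0.382843… → 0.3828

0.3828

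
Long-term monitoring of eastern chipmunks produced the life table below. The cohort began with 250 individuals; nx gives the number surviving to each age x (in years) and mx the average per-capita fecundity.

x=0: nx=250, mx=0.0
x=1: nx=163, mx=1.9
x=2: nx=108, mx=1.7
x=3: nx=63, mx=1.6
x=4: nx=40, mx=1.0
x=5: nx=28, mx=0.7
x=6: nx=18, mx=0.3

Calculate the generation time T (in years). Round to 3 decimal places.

lx = nx/n0 = nx/250: 1, 0.652, 0.432, 0.252, 0.16, 0.112, 0.072
lx·mx: 0, 1.2388, 0.7344, 0.4032, 0.16, 0.0784, 0.0216 → R0 = 2.6364
x·lx·mx: 0, 1.2388, 1.4688, 1.2096, 0.64, 0.392, 0.1296 → Σ = 5.0788
T = 5.0788 / 2.6364 = 1.926415… → 1.926

1.926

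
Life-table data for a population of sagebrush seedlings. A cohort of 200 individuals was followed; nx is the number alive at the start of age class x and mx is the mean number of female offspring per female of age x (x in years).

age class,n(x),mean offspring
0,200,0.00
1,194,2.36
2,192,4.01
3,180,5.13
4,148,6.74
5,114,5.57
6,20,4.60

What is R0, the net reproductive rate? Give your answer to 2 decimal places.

19.38

lx = nx/n0 = nx/200: 1, 0.97, 0.96, 0.9, 0.74, 0.57, 0.1
lx·mx by age: 0, 2.2892, 3.8496, 4.617, 4.9876, 3.1749, 0.46
R0 = Σ lx·mx = 19.3783 → 19.38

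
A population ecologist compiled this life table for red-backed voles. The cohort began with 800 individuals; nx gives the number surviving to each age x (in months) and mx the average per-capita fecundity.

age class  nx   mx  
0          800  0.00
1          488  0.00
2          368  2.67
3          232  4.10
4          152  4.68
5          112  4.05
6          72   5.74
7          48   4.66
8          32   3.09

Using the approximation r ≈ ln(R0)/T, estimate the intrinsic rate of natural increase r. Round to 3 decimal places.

0.407

lx = nx/n0 = nx/800: 1, 0.61, 0.46, 0.29, 0.19, 0.14, 0.09, 0.06, 0.04
R0 = Σ lx·mx = 0 + 0 + 1.2282 + 1.189 + 0.8892 + 0.567 + 0.5166 + 0.2796 + 0.1236 = 4.7932
Σ x·lx·mx = 18.4608; T = 18.4608/4.7932 = 3.85146…
r ≈ ln(R0)/T = ln(4.7932)/3.85146… = 0.40691… → 0.407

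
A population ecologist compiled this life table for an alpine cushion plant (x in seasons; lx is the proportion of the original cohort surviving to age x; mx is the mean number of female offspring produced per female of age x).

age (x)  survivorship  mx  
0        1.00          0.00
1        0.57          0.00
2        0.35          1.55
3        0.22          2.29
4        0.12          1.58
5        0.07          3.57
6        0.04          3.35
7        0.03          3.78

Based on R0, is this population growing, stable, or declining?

R0 = Σ lx·mx = 0 + 0 + 0.5425 + 0.5038 + 0.1896 + 0.2499 + 0.134 + 0.1134 = 1.7332
R0 > 1, so the population is growing.

growing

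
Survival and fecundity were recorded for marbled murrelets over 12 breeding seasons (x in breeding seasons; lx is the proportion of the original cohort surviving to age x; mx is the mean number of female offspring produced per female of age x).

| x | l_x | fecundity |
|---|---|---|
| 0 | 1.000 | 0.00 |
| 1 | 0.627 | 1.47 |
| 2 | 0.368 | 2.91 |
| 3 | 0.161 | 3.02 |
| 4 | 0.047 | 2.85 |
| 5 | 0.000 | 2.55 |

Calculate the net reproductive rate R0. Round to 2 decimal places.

2.61

lx·mx by age: 0, 0.92169, 1.07088, 0.48622, 0.13395, 0
R0 = Σ lx·mx = 2.61274 → 2.61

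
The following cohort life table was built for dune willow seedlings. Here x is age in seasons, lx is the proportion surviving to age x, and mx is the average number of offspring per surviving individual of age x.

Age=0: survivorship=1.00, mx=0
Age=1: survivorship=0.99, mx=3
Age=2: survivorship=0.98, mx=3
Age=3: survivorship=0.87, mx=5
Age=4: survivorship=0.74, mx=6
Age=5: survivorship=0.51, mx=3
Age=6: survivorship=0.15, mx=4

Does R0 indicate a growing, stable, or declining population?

growing

R0 = Σ lx·mx = 0 + 2.97 + 2.94 + 4.35 + 4.44 + 1.53 + 0.6 = 16.83
R0 > 1, so the population is growing.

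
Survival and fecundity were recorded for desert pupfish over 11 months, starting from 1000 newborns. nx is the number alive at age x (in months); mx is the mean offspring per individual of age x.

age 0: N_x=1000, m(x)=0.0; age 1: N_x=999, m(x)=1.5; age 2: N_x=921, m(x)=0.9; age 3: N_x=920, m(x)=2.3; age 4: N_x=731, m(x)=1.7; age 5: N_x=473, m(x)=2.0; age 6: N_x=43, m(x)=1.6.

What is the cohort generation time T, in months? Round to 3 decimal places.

lx = nx/n0 = nx/1000: 1, 0.999, 0.921, 0.92, 0.731, 0.473, 0.043
lx·mx: 0, 1.4985, 0.8289, 2.116, 1.2427, 0.946, 0.0688 → R0 = 6.7009
x·lx·mx: 0, 1.4985, 1.6578, 6.348, 4.9708, 4.73, 0.4128 → Σ = 19.6179
T = 19.6179 / 6.7009 = 2.927652… → 2.928

2.928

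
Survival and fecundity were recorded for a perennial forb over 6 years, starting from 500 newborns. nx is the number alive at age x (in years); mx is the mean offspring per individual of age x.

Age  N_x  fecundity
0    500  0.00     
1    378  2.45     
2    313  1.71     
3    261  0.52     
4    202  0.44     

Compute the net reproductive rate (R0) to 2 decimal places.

lx = nx/n0 = nx/500: 1, 0.756, 0.626, 0.522, 0.404
lx·mx by age: 0, 1.8522, 1.07046, 0.27144, 0.17776
R0 = Σ lx·mx = 3.37186 → 3.37

3.37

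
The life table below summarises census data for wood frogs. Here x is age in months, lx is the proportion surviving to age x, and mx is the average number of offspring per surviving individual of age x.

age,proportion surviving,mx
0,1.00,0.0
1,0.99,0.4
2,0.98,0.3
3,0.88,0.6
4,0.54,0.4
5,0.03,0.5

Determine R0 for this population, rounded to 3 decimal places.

1.449

lx·mx by age: 0, 0.396, 0.294, 0.528, 0.216, 0.015
R0 = Σ lx·mx = 1.449 → 1.449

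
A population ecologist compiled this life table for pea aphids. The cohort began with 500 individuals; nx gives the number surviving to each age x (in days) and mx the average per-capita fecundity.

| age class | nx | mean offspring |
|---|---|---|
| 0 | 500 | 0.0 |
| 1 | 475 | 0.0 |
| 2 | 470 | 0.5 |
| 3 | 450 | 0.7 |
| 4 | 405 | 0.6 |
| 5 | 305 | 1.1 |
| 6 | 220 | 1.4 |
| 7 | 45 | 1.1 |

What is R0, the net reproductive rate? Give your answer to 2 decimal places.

lx = nx/n0 = nx/500: 1, 0.95, 0.94, 0.9, 0.81, 0.61, 0.44, 0.09
lx·mx by age: 0, 0, 0.47, 0.63, 0.486, 0.671, 0.616, 0.099
R0 = Σ lx·mx = 2.972 → 2.97

2.97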